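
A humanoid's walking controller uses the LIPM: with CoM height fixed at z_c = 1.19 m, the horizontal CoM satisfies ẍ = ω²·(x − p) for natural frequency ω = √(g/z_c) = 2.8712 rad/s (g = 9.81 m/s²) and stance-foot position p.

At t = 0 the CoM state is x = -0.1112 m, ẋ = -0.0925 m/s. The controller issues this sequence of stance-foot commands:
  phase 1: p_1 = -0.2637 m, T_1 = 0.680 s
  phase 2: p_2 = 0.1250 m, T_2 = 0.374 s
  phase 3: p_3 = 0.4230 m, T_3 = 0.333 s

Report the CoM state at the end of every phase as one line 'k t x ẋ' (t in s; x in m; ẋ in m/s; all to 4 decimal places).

1 0.6800 0.1731 1.1790
2 1.0540 0.7344 2.1053
3 1.3870 1.7008 4.1343

phase 1: p=-0.2637, T=0.680, ωT=1.952416, cosh=3.593810, sinh=3.451879; start (x,ẋ)=(-0.111200, -0.092500) → end (x,ẋ)=(0.173149, 1.179006)
phase 2: p=0.1250, T=0.374, ωT=1.073829, cosh=1.634131, sinh=1.292433; start (x,ẋ)=(0.173149, 1.179006) → end (x,ẋ)=(0.734395, 2.105320)
phase 3: p=0.4230, T=0.333, ωT=0.956110, cosh=1.492971, sinh=1.108585; start (x,ẋ)=(0.734395, 2.105320) → end (x,ẋ)=(1.700778, 4.134342)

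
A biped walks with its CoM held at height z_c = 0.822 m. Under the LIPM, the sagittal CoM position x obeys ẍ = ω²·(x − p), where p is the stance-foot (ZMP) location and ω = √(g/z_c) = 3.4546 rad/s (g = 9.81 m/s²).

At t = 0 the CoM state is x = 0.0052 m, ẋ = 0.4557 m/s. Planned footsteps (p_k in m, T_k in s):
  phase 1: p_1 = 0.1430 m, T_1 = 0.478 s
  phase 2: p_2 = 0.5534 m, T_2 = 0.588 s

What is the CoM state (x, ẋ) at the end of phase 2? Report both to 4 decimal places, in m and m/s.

phase 1: p=0.1430, T=0.478, ωT=1.651299, cosh=2.702774, sinh=2.510973; start (x,ẋ)=(0.005200, 0.455700) → end (x,ẋ)=(0.101783, 0.036321)
phase 2: p=0.5534, T=0.588, ωT=2.031305, cosh=3.877596, sinh=3.746432; start (x,ẋ)=(0.101783, 0.036321) → end (x,ẋ)=(-1.158400, -5.704182)

x = -1.1584, ẋ = -5.7042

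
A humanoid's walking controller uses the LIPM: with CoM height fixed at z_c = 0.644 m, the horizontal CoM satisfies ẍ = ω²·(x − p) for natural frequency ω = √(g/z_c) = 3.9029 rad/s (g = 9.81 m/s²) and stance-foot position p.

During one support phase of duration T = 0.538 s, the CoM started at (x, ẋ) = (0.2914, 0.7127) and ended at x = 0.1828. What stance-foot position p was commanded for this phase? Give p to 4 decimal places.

p = 0.5595

ωT = 3.9029·0.538 = 2.099760; cosh(ωT) = 4.143349, sinh(ωT) = 4.020863
x(T) = p + (x₀−p)·cosh(ωT) + (ẋ₀/ω)·sinh(ωT) ⇒ p·(1 − cosh) = x(T) − x₀·cosh − (ẋ₀/ω)·sinh
numerator   = 0.1828 − (0.2914)·4.143349 − (0.7127/3.9029)·4.020863 = -1.758813
denominator = 1 − 4.143349 = -3.143349
p = -1.758813 / -3.143349 = 0.5595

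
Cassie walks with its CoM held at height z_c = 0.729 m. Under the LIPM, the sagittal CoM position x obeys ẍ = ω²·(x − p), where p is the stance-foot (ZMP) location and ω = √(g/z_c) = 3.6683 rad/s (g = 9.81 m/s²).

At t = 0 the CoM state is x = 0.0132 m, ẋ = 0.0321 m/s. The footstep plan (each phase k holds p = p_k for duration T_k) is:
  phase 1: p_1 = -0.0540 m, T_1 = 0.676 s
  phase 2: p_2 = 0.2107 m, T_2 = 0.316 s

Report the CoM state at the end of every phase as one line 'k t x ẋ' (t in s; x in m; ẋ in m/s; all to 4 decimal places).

1 0.6760 0.4018 1.6541
2 0.9920 1.1931 3.9029

phase 1: p=-0.0540, T=0.676, ωT=2.479771, cosh=6.011145, sinh=5.927383; start (x,ẋ)=(0.013200, 0.032100) → end (x,ẋ)=(0.401817, 1.654115)
phase 2: p=0.2107, T=0.316, ωT=1.159183, cosh=1.750535, sinh=1.436793; start (x,ẋ)=(0.401817, 1.654115) → end (x,ẋ)=(1.193138, 3.902888)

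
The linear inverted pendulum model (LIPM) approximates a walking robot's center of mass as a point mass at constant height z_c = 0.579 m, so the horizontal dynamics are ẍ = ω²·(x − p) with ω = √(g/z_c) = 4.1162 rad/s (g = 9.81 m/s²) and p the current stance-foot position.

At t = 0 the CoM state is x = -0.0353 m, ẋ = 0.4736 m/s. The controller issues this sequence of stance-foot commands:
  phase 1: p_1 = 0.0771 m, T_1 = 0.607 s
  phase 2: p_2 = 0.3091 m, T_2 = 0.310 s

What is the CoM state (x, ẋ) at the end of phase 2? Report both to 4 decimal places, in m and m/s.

phase 1: p=0.0771, T=0.607, ωT=2.498533, cosh=6.123423, sinh=6.041217; start (x,ẋ)=(-0.035300, 0.473600) → end (x,ẋ)=(0.083915, 0.105018)
phase 2: p=0.3091, T=0.310, ωT=1.276022, cosh=1.930753, sinh=1.651608; start (x,ẋ)=(0.083915, 0.105018) → end (x,ẋ)=(-0.083538, -1.328121)

x = -0.0835, ẋ = -1.3281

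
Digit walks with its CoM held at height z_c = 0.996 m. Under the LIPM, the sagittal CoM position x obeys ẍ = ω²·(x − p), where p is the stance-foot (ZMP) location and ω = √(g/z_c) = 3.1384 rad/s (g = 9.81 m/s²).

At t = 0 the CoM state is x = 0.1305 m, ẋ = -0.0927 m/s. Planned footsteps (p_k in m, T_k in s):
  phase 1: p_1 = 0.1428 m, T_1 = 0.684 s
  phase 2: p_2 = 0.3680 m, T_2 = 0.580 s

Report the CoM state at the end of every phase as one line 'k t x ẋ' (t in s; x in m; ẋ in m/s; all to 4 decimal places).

phase 1: p=0.1428, T=0.684, ωT=2.146666, cosh=4.336577, sinh=4.219704; start (x,ẋ)=(0.130500, -0.092700) → end (x,ẋ)=(-0.035179, -0.564891)
phase 2: p=0.3680, T=0.580, ωT=1.820272, cosh=3.167760, sinh=3.005778; start (x,ẋ)=(-0.035179, -0.564891) → end (x,ẋ)=(-1.450193, -5.592758)

1 0.6840 -0.0352 -0.5649
2 1.2640 -1.4502 -5.5928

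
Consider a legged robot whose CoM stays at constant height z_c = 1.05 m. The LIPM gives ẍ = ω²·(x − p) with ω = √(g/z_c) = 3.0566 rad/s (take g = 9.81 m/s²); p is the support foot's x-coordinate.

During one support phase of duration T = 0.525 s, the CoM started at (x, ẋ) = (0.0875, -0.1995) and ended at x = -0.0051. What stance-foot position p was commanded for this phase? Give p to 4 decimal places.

p = 0.0477

ωT = 3.0566·0.525 = 1.604715; cosh(ωT) = 2.588694, sinh(ωT) = 2.387747
x(T) = p + (x₀−p)·cosh(ωT) + (ẋ₀/ω)·sinh(ωT) ⇒ p·(1 − cosh) = x(T) − x₀·cosh − (ẋ₀/ω)·sinh
numerator   = -0.0051 − (0.0875)·2.588694 − (-0.1995/3.0566)·2.387747 = -0.075766
denominator = 1 − 2.588694 = -1.588694
p = -0.075766 / -1.588694 = 0.0477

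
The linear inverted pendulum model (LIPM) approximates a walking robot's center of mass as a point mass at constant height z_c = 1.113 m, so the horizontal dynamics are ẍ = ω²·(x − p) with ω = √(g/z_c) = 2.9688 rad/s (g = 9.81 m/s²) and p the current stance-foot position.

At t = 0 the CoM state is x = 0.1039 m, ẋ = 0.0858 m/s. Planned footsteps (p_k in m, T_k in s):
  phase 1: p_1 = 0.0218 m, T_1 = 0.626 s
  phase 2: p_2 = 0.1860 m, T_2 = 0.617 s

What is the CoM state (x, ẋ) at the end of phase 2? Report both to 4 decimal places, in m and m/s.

x = 1.8838, ẋ = 5.1146

phase 1: p=0.0218, T=0.626, ωT=1.858469, cosh=3.284910, sinh=3.128999; start (x,ẋ)=(0.103900, 0.085800) → end (x,ẋ)=(0.381921, 1.044503)
phase 2: p=0.1860, T=0.617, ωT=1.831750, cosh=3.202468, sinh=3.042335; start (x,ẋ)=(0.381921, 1.044503) → end (x,ẋ)=(1.883805, 5.114560)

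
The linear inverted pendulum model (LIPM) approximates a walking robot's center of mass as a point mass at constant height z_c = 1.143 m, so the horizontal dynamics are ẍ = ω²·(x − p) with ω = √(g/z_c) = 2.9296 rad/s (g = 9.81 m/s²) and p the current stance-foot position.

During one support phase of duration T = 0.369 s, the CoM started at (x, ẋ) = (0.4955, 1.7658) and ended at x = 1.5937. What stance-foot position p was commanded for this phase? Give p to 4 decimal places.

p = 0.0105

ωT = 2.9296·0.369 = 1.081022; cosh(ωT) = 1.643470, sinh(ωT) = 1.304222
x(T) = p + (x₀−p)·cosh(ωT) + (ẋ₀/ω)·sinh(ωT) ⇒ p·(1 − cosh) = x(T) − x₀·cosh − (ẋ₀/ω)·sinh
numerator   = 1.5937 − (0.4955)·1.643470 − (1.7658/2.9296)·1.304222 = -0.006752
denominator = 1 − 1.643470 = -0.643470
p = -0.006752 / -0.643470 = 0.0105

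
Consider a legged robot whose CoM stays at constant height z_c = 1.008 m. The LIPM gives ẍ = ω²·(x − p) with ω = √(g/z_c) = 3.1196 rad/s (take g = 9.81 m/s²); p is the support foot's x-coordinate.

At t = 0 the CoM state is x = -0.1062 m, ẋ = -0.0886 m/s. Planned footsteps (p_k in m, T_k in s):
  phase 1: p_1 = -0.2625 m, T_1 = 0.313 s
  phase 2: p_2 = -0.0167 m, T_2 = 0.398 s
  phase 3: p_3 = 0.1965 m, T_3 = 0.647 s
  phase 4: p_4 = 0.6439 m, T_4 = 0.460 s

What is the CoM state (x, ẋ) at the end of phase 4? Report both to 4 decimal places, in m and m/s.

phase 1: p=-0.2625, T=0.313, ωT=0.976435, cosh=1.515813, sinh=1.139161; start (x,ẋ)=(-0.106200, -0.088600) → end (x,ẋ)=(-0.057932, 0.421147)
phase 2: p=-0.0167, T=0.398, ωT=1.241601, cosh=1.875035, sinh=1.586114; start (x,ẋ)=(-0.057932, 0.421147) → end (x,ẋ)=(0.120114, 0.585648)
phase 3: p=0.1965, T=0.647, ωT=2.018381, cosh=3.829501, sinh=3.696631; start (x,ẋ)=(0.120114, 0.585648) → end (x,ẋ)=(0.597956, 1.361859)
phase 4: p=0.6439, T=0.460, ωT=1.435016, cosh=2.218912, sinh=1.980800; start (x,ẋ)=(0.597956, 1.361859) → end (x,ẋ)=(1.406672, 2.737944)

x = 1.4067, ẋ = 2.7379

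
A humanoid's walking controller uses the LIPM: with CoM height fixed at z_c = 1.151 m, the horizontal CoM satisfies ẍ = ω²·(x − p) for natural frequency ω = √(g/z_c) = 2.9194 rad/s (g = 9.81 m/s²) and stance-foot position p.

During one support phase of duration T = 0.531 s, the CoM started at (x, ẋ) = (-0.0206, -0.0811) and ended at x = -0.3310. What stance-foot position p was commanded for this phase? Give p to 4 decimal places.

p = 0.1489

ωT = 2.9194·0.531 = 1.550201; cosh(ωT) = 2.462312, sinh(ωT) = 2.250107
x(T) = p + (x₀−p)·cosh(ωT) + (ẋ₀/ω)·sinh(ωT) ⇒ p·(1 − cosh) = x(T) − x₀·cosh − (ẋ₀/ω)·sinh
numerator   = -0.3310 − (-0.0206)·2.462312 − (-0.0811/2.9194)·2.250107 = -0.217769
denominator = 1 − 2.462312 = -1.462312
p = -0.217769 / -1.462312 = 0.1489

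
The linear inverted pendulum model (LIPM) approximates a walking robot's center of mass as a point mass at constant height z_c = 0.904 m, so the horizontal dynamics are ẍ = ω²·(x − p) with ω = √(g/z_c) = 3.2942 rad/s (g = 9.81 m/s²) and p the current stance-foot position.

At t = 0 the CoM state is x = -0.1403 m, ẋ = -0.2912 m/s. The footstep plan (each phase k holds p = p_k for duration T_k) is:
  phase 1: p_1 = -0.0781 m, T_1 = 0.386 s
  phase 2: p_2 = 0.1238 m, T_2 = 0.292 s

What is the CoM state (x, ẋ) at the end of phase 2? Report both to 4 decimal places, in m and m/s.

x = -0.8802, ẋ = -3.0626

phase 1: p=-0.0781, T=0.386, ωT=1.271561, cosh=1.923405, sinh=1.643011; start (x,ẋ)=(-0.140300, -0.291200) → end (x,ẋ)=(-0.342974, -0.896747)
phase 2: p=0.1238, T=0.292, ωT=0.961906, cosh=1.499422, sinh=1.117258; start (x,ẋ)=(-0.342974, -0.896747) → end (x,ẋ)=(-0.880232, -3.062552)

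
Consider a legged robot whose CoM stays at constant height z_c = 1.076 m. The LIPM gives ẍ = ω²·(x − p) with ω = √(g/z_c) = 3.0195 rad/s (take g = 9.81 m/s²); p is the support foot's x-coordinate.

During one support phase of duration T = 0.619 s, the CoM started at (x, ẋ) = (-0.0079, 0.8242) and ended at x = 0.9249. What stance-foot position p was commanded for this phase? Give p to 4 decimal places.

p = -0.0377

ωT = 3.0195·0.619 = 1.869070; cosh(ωT) = 3.318268, sinh(ωT) = 3.164001
x(T) = p + (x₀−p)·cosh(ωT) + (ẋ₀/ω)·sinh(ωT) ⇒ p·(1 − cosh) = x(T) − x₀·cosh − (ẋ₀/ω)·sinh
numerator   = 0.9249 − (-0.0079)·3.318268 − (0.8242/3.0195)·3.164001 = 0.087472
denominator = 1 − 3.318268 = -2.318268
p = 0.087472 / -2.318268 = -0.0377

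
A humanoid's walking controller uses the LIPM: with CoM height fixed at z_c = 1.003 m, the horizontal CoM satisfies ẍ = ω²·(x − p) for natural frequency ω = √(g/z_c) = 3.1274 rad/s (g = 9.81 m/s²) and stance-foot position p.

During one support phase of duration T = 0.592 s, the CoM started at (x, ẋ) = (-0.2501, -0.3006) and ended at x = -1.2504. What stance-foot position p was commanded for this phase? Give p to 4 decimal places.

p = 0.0600

ωT = 3.1274·0.592 = 1.851421; cosh(ωT) = 3.262938, sinh(ωT) = 3.105924
x(T) = p + (x₀−p)·cosh(ωT) + (ẋ₀/ω)·sinh(ωT) ⇒ p·(1 − cosh) = x(T) − x₀·cosh − (ẋ₀/ω)·sinh
numerator   = -1.2504 − (-0.2501)·3.262938 − (-0.3006/3.1274)·3.105924 = -0.135803
denominator = 1 − 3.262938 = -2.262938
p = -0.135803 / -2.262938 = 0.0600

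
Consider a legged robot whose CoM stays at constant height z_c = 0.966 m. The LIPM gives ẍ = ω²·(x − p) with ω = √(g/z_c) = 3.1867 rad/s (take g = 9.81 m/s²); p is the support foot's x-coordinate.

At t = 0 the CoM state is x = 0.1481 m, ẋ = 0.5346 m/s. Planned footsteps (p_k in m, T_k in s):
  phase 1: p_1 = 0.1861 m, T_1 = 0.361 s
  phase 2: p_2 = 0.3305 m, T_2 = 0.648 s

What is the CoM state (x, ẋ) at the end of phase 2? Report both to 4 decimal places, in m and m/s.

x = 1.3642, ẋ = 3.3789

phase 1: p=0.1861, T=0.361, ωT=1.150399, cosh=1.737981, sinh=1.421471; start (x,ẋ)=(0.148100, 0.534600) → end (x,ẋ)=(0.358522, 0.756992)
phase 2: p=0.3305, T=0.648, ωT=2.064982, cosh=4.005987, sinh=3.879166; start (x,ẋ)=(0.358522, 0.756992) → end (x,ẋ)=(1.364243, 3.378906)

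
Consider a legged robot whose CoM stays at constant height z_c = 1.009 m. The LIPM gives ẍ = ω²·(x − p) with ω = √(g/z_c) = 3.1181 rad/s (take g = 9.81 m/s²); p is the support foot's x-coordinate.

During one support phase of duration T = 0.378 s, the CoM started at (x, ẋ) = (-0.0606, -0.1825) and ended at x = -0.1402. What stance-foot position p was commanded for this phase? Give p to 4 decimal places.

p = -0.0690

ωT = 3.1181·0.378 = 1.178642; cosh(ωT) = 1.778827, sinh(ωT) = 1.471130
x(T) = p + (x₀−p)·cosh(ωT) + (ẋ₀/ω)·sinh(ωT) ⇒ p·(1 − cosh) = x(T) − x₀·cosh − (ẋ₀/ω)·sinh
numerator   = -0.1402 − (-0.0606)·1.778827 − (-0.1825/3.1181)·1.471130 = 0.053701
denominator = 1 − 1.778827 = -0.778827
p = 0.053701 / -0.778827 = -0.0690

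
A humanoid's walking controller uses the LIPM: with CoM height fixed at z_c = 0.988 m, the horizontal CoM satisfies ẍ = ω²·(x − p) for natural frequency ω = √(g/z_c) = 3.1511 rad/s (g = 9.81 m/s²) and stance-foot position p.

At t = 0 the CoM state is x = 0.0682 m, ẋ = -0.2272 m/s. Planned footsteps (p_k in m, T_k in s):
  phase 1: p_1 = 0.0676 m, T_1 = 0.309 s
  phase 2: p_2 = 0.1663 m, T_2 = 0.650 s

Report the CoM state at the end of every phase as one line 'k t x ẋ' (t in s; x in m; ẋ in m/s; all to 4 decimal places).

phase 1: p=0.0676, T=0.309, ωT=0.973690, cosh=1.512692, sinh=1.135005; start (x,ẋ)=(0.068200, -0.227200) → end (x,ẋ)=(-0.013328, -0.341538)
phase 2: p=0.1663, T=0.650, ωT=2.048215, cosh=3.941506, sinh=3.812541; start (x,ẋ)=(-0.013328, -0.341538) → end (x,ẋ)=(-0.954935, -3.504173)

1 0.3090 -0.0133 -0.3415
2 0.9590 -0.9549 -3.5042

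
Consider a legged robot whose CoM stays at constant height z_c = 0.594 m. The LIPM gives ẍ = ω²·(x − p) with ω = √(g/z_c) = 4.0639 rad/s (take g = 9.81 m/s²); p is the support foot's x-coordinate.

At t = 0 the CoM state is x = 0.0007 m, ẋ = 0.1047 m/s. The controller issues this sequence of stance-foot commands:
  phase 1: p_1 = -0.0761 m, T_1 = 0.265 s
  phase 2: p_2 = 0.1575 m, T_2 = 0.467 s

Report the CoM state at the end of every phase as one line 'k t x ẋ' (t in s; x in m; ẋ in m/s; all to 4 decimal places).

1 0.2650 0.0831 0.5765
2 0.7320 0.3664 0.9808

phase 1: p=-0.0761, T=0.265, ωT=1.076934, cosh=1.638151, sinh=1.297513; start (x,ẋ)=(0.000700, 0.104700) → end (x,ẋ)=(0.083138, 0.576478)
phase 2: p=0.1575, T=0.467, ωT=1.897841, cosh=3.410685, sinh=3.260793; start (x,ẋ)=(0.083138, 0.576478) → end (x,ẋ)=(0.366430, 0.980778)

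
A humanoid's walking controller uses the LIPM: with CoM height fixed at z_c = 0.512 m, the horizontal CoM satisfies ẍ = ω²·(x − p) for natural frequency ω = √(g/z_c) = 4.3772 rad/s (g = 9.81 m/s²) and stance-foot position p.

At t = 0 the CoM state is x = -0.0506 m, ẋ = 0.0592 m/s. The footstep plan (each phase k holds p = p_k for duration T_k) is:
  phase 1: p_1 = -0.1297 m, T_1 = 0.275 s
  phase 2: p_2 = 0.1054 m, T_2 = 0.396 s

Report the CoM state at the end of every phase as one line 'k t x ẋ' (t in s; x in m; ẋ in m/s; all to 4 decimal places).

1 0.2750 0.0345 0.6325
2 0.6710 0.2946 0.9946

phase 1: p=-0.1297, T=0.275, ωT=1.203730, cosh=1.816298, sinh=1.516226; start (x,ẋ)=(-0.050600, 0.059200) → end (x,ẋ)=(0.034476, 0.632498)
phase 2: p=0.1054, T=0.396, ωT=1.733371, cosh=2.918195, sinh=2.741507; start (x,ẋ)=(0.034476, 0.632498) → end (x,ẋ)=(0.294572, 0.994649)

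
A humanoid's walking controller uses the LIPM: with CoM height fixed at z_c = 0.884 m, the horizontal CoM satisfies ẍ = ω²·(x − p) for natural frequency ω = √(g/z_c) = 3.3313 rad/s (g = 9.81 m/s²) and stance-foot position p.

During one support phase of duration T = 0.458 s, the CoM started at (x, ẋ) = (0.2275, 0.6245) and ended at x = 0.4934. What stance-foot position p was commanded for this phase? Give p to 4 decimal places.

p = 0.3303

ωT = 3.3313·0.458 = 1.525735; cosh(ωT) = 2.407993, sinh(ωT) = 2.190532
x(T) = p + (x₀−p)·cosh(ωT) + (ẋ₀/ω)·sinh(ωT) ⇒ p·(1 − cosh) = x(T) − x₀·cosh − (ẋ₀/ω)·sinh
numerator   = 0.4934 − (0.2275)·2.407993 − (0.6245/3.3313)·2.190532 = -0.465065
denominator = 1 − 2.407993 = -1.407993
p = -0.465065 / -1.407993 = 0.3303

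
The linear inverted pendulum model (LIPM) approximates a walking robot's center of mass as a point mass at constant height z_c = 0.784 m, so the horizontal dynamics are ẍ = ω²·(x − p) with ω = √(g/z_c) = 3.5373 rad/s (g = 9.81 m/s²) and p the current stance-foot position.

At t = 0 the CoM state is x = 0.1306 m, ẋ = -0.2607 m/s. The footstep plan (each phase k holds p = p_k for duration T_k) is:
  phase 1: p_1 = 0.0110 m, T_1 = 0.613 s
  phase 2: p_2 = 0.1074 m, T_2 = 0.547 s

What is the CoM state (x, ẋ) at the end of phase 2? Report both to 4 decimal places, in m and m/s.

phase 1: p=0.0110, T=0.613, ωT=2.168365, cosh=4.429170, sinh=4.314805; start (x,ẋ)=(0.130600, -0.260700) → end (x,ẋ)=(0.222726, 0.670742)
phase 2: p=0.1074, T=0.547, ωT=1.934903, cosh=3.533906, sinh=3.389467; start (x,ẋ)=(0.222726, 0.670742) → end (x,ẋ)=(1.157662, 3.753050)

x = 1.1577, ẋ = 3.7531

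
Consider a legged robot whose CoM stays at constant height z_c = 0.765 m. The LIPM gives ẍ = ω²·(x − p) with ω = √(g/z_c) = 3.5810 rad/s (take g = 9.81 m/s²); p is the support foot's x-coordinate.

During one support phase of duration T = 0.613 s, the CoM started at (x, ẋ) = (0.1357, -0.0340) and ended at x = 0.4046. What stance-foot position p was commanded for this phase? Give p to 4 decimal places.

ωT = 3.5810·0.613 = 2.195153; cosh(ωT) = 4.546358, sinh(ωT) = 4.435017
x(T) = p + (x₀−p)·cosh(ωT) + (ẋ₀/ω)·sinh(ωT) ⇒ p·(1 − cosh) = x(T) − x₀·cosh − (ẋ₀/ω)·sinh
numerator   = 0.4046 − (0.1357)·4.546358 − (-0.0340/3.5810)·4.435017 = -0.170232
denominator = 1 − 4.546358 = -3.546358
p = -0.170232 / -3.546358 = 0.0480

p = 0.0480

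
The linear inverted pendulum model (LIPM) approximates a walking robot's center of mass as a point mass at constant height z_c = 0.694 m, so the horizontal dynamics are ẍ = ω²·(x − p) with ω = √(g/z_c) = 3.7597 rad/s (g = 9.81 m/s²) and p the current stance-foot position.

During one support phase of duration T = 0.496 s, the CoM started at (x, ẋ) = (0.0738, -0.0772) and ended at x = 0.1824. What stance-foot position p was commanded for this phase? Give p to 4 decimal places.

ωT = 3.7597·0.496 = 1.864811; cosh(ωT) = 3.304821, sinh(ωT) = 3.149896
x(T) = p + (x₀−p)·cosh(ωT) + (ẋ₀/ω)·sinh(ωT) ⇒ p·(1 − cosh) = x(T) − x₀·cosh − (ẋ₀/ω)·sinh
numerator   = 0.1824 − (0.0738)·3.304821 − (-0.0772/3.7597)·3.149896 = 0.003183
denominator = 1 − 3.304821 = -2.304821
p = 0.003183 / -2.304821 = -0.0014

p = -0.0014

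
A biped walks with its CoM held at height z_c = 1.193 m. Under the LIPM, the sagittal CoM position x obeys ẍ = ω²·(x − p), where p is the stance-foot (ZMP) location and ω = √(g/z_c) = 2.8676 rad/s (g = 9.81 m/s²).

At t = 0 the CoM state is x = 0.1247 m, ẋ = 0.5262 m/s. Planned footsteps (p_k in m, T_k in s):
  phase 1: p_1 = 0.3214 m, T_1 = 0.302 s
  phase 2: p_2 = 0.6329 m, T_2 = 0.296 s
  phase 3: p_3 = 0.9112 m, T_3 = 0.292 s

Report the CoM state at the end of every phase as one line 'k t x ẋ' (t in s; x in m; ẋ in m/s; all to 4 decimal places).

phase 1: p=0.3214, T=0.302, ωT=0.866015, cosh=1.399021, sinh=0.978397; start (x,ẋ)=(0.124700, 0.526200) → end (x,ẋ)=(0.225747, 0.184293)
phase 2: p=0.6329, T=0.296, ωT=0.848810, cosh=1.382394, sinh=0.954470; start (x,ẋ)=(0.225747, 0.184293) → end (x,ẋ)=(0.131395, -0.859627)
phase 3: p=0.9112, T=0.292, ωT=0.837339, cosh=1.371536, sinh=0.938676; start (x,ẋ)=(0.131395, -0.859627) → end (x,ẋ)=(-0.439719, -3.278046)

1 0.3020 0.2257 0.1843
2 0.5980 0.1314 -0.8596
3 0.8900 -0.4397 -3.2780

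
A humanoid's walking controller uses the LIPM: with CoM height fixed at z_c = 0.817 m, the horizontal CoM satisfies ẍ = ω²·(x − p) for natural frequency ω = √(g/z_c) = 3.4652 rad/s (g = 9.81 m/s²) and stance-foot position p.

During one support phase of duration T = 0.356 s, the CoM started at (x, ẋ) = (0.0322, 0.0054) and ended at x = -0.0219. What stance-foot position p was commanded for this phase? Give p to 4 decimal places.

p = 0.0978

ωT = 3.4652·0.356 = 1.233611; cosh(ωT) = 1.862423, sinh(ωT) = 1.571184
x(T) = p + (x₀−p)·cosh(ωT) + (ẋ₀/ω)·sinh(ωT) ⇒ p·(1 − cosh) = x(T) − x₀·cosh − (ẋ₀/ω)·sinh
numerator   = -0.0219 − (0.0322)·1.862423 − (0.0054/3.4652)·1.571184 = -0.084318
denominator = 1 − 1.862423 = -0.862423
p = -0.084318 / -0.862423 = 0.0978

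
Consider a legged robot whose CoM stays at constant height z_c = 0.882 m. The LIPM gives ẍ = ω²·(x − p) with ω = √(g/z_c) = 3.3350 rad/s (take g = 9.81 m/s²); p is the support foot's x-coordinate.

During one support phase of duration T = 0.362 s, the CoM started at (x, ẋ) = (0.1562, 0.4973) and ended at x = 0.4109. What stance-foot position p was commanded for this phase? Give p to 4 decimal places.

p = 0.1226

ωT = 3.3350·0.362 = 1.207270; cosh(ωT) = 1.821677, sinh(ωT) = 1.522665
x(T) = p + (x₀−p)·cosh(ωT) + (ẋ₀/ω)·sinh(ωT) ⇒ p·(1 − cosh) = x(T) − x₀·cosh − (ẋ₀/ω)·sinh
numerator   = 0.4109 − (0.1562)·1.821677 − (0.4973/3.3350)·1.522665 = -0.100699
denominator = 1 − 1.821677 = -0.821677
p = -0.100699 / -0.821677 = 0.1226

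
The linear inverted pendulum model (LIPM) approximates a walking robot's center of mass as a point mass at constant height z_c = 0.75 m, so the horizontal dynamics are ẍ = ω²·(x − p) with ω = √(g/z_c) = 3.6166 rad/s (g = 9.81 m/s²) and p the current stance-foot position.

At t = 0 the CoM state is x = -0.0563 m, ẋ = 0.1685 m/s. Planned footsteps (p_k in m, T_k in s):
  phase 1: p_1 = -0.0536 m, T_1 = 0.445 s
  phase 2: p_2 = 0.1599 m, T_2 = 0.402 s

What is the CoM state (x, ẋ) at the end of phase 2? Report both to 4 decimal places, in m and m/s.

phase 1: p=-0.0536, T=0.445, ωT=1.609387, cosh=2.599878, sinh=2.399868; start (x,ẋ)=(-0.056300, 0.168500) → end (x,ẋ)=(0.051192, 0.414645)
phase 2: p=0.1599, T=0.402, ωT=1.453873, cosh=2.256661, sinh=2.022997; start (x,ẋ)=(0.051192, 0.414645) → end (x,ẋ)=(0.146520, 0.140364)

x = 0.1465, ẋ = 0.1404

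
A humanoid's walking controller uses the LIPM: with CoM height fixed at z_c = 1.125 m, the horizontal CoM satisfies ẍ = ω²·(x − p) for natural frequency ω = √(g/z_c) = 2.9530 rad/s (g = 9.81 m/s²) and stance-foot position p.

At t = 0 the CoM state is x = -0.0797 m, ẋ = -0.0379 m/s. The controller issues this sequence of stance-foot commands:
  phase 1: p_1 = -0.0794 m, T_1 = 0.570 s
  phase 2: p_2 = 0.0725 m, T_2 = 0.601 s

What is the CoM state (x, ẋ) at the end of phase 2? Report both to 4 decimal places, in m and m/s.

x = -0.5967, ẋ = -1.9013

phase 1: p=-0.0794, T=0.570, ωT=1.683210, cosh=2.784292, sinh=2.598515; start (x,ẋ)=(-0.079700, -0.037900) → end (x,ẋ)=(-0.113586, -0.107827)
phase 2: p=0.0725, T=0.601, ωT=1.774753, cosh=3.034175, sinh=2.864649; start (x,ẋ)=(-0.113586, -0.107827) → end (x,ẋ)=(-0.596717, -1.901321)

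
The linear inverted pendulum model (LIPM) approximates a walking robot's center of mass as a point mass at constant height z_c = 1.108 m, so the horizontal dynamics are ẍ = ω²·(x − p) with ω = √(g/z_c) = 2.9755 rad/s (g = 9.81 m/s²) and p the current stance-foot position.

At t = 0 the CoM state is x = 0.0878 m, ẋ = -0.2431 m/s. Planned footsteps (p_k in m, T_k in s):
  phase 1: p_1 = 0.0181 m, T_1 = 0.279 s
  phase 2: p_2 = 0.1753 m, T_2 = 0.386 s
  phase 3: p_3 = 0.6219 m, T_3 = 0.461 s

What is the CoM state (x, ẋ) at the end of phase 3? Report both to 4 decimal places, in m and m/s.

x = -1.4669, ẋ = -5.8563

phase 1: p=0.0181, T=0.279, ωT=0.830164, cosh=1.364837, sinh=0.928859; start (x,ẋ)=(0.087800, -0.243100) → end (x,ẋ)=(0.037341, -0.139154)
phase 2: p=0.1753, T=0.386, ωT=1.148543, cosh=1.735347, sinh=1.418248; start (x,ẋ)=(0.037341, -0.139154) → end (x,ẋ)=(-0.130433, -0.823667)
phase 3: p=0.6219, T=0.461, ωT=1.371706, cosh=2.097871, sinh=1.844197; start (x,ẋ)=(-0.130433, -0.823667) → end (x,ẋ)=(-1.466902, -5.856308)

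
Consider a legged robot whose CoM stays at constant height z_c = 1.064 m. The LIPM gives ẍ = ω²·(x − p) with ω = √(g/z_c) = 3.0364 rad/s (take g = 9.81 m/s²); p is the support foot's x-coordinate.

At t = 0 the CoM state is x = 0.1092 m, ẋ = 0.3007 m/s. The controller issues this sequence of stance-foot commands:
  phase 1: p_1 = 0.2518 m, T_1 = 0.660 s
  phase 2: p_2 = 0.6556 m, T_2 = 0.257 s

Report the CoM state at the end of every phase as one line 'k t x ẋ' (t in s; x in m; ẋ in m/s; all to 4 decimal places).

1 0.6600 0.0739 -0.4413
2 0.9170 -0.2377 -2.1051

phase 1: p=0.2518, T=0.660, ωT=2.004024, cosh=3.776821, sinh=3.642029; start (x,ẋ)=(0.109200, 0.300700) → end (x,ẋ)=(0.073902, -0.441274)
phase 2: p=0.6556, T=0.257, ωT=0.780355, cosh=1.320245, sinh=0.862001; start (x,ẋ)=(0.073902, -0.441274) → end (x,ẋ)=(-0.237657, -2.105116)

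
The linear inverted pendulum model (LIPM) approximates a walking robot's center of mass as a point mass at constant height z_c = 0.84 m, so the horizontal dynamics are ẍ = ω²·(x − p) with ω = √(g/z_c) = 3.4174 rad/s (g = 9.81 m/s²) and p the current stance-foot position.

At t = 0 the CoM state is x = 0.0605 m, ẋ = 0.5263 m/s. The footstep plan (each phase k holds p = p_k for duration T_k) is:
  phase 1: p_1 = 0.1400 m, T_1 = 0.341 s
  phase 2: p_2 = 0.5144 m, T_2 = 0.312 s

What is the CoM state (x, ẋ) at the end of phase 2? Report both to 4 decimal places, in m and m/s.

phase 1: p=0.1400, T=0.341, ωT=1.165333, cosh=1.759405, sinh=1.447587; start (x,ẋ)=(0.060500, 0.526300) → end (x,ẋ)=(0.223064, 0.532690)
phase 2: p=0.5144, T=0.312, ωT=1.066229, cosh=1.624355, sinh=1.280051; start (x,ẋ)=(0.223064, 0.532690) → end (x,ẋ)=(0.240696, -0.409155)

x = 0.2407, ẋ = -0.4092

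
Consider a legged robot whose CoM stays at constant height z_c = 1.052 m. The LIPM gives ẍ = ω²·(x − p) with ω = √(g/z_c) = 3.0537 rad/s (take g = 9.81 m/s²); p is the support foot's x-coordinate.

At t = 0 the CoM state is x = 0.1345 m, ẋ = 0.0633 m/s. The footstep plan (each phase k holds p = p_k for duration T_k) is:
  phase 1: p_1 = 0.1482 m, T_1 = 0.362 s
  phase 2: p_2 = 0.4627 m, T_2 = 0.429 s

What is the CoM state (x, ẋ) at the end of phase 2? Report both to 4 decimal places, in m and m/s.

phase 1: p=0.1482, T=0.362, ωT=1.105439, cosh=1.675808, sinh=1.344743; start (x,ẋ)=(0.134500, 0.063300) → end (x,ẋ)=(0.153117, 0.049820)
phase 2: p=0.4627, T=0.429, ωT=1.310037, cosh=1.988061, sinh=1.718251; start (x,ẋ)=(0.153117, 0.049820) → end (x,ẋ)=(-0.124738, -1.525346)

x = -0.1247, ẋ = -1.5253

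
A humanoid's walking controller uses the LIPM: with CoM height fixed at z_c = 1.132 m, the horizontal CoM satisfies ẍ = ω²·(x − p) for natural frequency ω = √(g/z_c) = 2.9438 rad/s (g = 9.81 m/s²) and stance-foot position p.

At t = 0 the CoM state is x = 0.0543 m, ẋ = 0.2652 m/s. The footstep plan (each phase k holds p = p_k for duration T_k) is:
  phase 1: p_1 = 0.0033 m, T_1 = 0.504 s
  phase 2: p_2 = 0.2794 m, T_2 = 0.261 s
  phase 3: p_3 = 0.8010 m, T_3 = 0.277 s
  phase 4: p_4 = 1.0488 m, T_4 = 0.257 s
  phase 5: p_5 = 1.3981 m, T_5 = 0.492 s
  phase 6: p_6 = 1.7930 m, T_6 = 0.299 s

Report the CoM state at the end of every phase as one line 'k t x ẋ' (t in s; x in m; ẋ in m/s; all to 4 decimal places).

phase 1: p=0.0033, T=0.504, ωT=1.483675, cosh=2.317961, sinh=2.091159; start (x,ẋ)=(0.054300, 0.265200) → end (x,ẋ)=(0.309904, 0.928677)
phase 2: p=0.2794, T=0.261, ωT=0.768332, cosh=1.309976, sinh=0.846190; start (x,ẋ)=(0.309904, 0.928677) → end (x,ẋ)=(0.586306, 1.292530)
phase 3: p=0.8010, T=0.277, ωT=0.815433, cosh=1.351301, sinh=0.908853; start (x,ẋ)=(0.586306, 1.292530) → end (x,ẋ)=(0.909932, 1.172185)
phase 4: p=1.0488, T=0.257, ωT=0.756557, cosh=1.300103, sinh=0.830823; start (x,ẋ)=(0.909932, 1.172185) → end (x,ẋ)=(1.199081, 1.184321)
phase 5: p=1.3981, T=0.492, ωT=1.448350, cosh=2.245521, sinh=2.010563; start (x,ẋ)=(1.199081, 1.184321) → end (x,ẋ)=(1.760068, 1.481483)
phase 6: p=1.7930, T=0.299, ωT=0.880196, cosh=1.413037, sinh=0.998336; start (x,ẋ)=(1.760068, 1.481483) → end (x,ẋ)=(2.248884, 1.996608)

1 0.5040 0.3099 0.9287
2 0.7650 0.5863 1.2925
3 1.0420 0.9099 1.1722
4 1.2990 1.1991 1.1843
5 1.7910 1.7601 1.4815
6 2.0900 2.2489 1.9966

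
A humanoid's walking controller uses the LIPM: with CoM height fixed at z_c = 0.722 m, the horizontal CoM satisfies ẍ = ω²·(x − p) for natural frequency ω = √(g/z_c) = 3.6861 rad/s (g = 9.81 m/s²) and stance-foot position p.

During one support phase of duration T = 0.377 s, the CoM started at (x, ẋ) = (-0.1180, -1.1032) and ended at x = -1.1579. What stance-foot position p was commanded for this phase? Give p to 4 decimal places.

p = 0.3033

ωT = 3.6861·0.377 = 1.389660; cosh(ωT) = 2.131322, sinh(ωT) = 1.882162
x(T) = p + (x₀−p)·cosh(ωT) + (ẋ₀/ω)·sinh(ωT) ⇒ p·(1 − cosh) = x(T) − x₀·cosh − (ẋ₀/ω)·sinh
numerator   = -1.1579 − (-0.1180)·2.131322 − (-1.1032/3.6861)·1.882162 = -0.343098
denominator = 1 − 2.131322 = -1.131322
p = -0.343098 / -1.131322 = 0.3033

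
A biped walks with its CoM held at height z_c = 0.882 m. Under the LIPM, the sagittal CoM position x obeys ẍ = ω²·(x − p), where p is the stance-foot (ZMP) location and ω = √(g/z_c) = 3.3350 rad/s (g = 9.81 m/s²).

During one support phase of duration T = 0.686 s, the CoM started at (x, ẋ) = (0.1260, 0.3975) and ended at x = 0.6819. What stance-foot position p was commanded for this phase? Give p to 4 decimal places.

p = 0.1324

ωT = 3.3350·0.686 = 2.287810; cosh(ωT) = 4.977412, sinh(ωT) = 4.875923
x(T) = p + (x₀−p)·cosh(ωT) + (ẋ₀/ω)·sinh(ωT) ⇒ p·(1 − cosh) = x(T) − x₀·cosh − (ẋ₀/ω)·sinh
numerator   = 0.6819 − (0.1260)·4.977412 − (0.3975/3.3350)·4.875923 = -0.526417
denominator = 1 − 4.977412 = -3.977412
p = -0.526417 / -3.977412 = 0.1324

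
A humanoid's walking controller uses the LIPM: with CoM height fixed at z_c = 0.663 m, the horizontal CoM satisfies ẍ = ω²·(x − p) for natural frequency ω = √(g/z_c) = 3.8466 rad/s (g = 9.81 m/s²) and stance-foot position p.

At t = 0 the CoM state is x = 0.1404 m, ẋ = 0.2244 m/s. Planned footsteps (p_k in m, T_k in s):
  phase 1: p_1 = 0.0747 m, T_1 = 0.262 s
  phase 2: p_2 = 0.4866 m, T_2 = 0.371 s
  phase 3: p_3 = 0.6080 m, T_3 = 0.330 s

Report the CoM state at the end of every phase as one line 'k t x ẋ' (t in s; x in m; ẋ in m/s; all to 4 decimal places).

phase 1: p=0.0747, T=0.262, ωT=1.007809, cosh=1.552305, sinh=1.187287; start (x,ẋ)=(0.140400, 0.224400) → end (x,ẋ)=(0.245950, 0.648390)
phase 2: p=0.4866, T=0.371, ωT=1.427089, cosh=2.203279, sinh=1.963272; start (x,ẋ)=(0.245950, 0.648390) → end (x,ẋ)=(0.287313, -0.388789)
phase 3: p=0.6080, T=0.330, ωT=1.269378, cosh=1.919822, sinh=1.638816; start (x,ẋ)=(0.287313, -0.388789) → end (x,ẋ)=(-0.173303, -2.767975)

1 0.2620 0.2459 0.6484
2 0.6330 0.2873 -0.3888
3 0.9630 -0.1733 -2.7680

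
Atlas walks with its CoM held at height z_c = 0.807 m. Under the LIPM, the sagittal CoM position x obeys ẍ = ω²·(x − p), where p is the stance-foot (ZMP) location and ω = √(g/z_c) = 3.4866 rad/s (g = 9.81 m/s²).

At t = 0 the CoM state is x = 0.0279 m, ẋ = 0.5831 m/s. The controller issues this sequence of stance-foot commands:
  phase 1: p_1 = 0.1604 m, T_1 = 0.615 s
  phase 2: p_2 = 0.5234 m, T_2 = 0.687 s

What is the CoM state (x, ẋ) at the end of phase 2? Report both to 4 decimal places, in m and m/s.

phase 1: p=0.1604, T=0.615, ωT=2.144259, cosh=4.326434, sinh=4.209280; start (x,ẋ)=(0.027900, 0.583100) → end (x,ẋ)=(0.291109, 0.578164)
phase 2: p=0.5234, T=0.687, ωT=2.395294, cosh=5.531286, sinh=5.440140; start (x,ẋ)=(0.291109, 0.578164) → end (x,ẋ)=(0.140639, -1.208018)

x = 0.1406, ẋ = -1.2080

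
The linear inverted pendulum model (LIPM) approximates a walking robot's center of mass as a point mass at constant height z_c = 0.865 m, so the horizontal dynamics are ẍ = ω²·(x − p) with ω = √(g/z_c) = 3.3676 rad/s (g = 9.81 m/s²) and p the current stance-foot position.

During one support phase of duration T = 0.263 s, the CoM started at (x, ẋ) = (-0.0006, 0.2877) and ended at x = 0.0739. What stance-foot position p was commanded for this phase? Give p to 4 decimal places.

p = 0.0268

ωT = 3.3676·0.263 = 0.885679; cosh(ωT) = 1.418532, sinh(ωT) = 1.006098
x(T) = p + (x₀−p)·cosh(ωT) + (ẋ₀/ω)·sinh(ωT) ⇒ p·(1 − cosh) = x(T) − x₀·cosh − (ẋ₀/ω)·sinh
numerator   = 0.0739 − (-0.0006)·1.418532 − (0.2877/3.3676)·1.006098 = -0.011202
denominator = 1 − 1.418532 = -0.418532
p = -0.011202 / -0.418532 = 0.0268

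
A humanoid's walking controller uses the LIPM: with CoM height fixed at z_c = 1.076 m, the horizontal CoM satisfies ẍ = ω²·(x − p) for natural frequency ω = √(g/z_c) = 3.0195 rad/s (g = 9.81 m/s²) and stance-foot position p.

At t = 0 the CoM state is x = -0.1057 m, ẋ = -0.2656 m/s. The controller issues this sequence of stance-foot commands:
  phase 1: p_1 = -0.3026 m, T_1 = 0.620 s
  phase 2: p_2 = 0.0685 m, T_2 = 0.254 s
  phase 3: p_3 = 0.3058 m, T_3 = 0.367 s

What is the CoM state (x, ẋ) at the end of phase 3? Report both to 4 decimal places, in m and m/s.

phase 1: p=-0.3026, T=0.620, ωT=1.872090, cosh=3.327836, sinh=3.174035; start (x,ẋ)=(-0.105700, -0.265600) → end (x,ẋ)=(0.073458, 1.003216)
phase 2: p=0.0685, T=0.254, ωT=0.766953, cosh=1.308811, sinh=0.844385; start (x,ẋ)=(0.073458, 1.003216) → end (x,ẋ)=(0.355532, 1.325660)
phase 3: p=0.3058, T=0.367, ωT=1.108156, cosh=1.679468, sinh=1.349301; start (x,ẋ)=(0.355532, 1.325660) → end (x,ẋ)=(0.981711, 2.429024)

x = 0.9817, ẋ = 2.4290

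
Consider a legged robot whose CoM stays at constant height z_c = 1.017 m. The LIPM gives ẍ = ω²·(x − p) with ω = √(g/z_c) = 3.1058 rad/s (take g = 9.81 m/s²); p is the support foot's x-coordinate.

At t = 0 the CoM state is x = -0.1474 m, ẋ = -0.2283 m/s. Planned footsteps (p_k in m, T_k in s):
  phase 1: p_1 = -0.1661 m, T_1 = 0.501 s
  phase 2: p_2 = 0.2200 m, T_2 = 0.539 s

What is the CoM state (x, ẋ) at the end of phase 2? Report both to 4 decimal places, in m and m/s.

x = -1.5368, ẋ = -5.2428

phase 1: p=-0.1661, T=0.501, ωT=1.556006, cosh=2.475414, sinh=2.264437; start (x,ẋ)=(-0.147400, -0.228300) → end (x,ẋ)=(-0.286263, -0.433622)
phase 2: p=0.2200, T=0.539, ωT=1.674026, cosh=2.760545, sinh=2.573054; start (x,ẋ)=(-0.286263, -0.433622) → end (x,ẋ)=(-1.536804, -5.242780)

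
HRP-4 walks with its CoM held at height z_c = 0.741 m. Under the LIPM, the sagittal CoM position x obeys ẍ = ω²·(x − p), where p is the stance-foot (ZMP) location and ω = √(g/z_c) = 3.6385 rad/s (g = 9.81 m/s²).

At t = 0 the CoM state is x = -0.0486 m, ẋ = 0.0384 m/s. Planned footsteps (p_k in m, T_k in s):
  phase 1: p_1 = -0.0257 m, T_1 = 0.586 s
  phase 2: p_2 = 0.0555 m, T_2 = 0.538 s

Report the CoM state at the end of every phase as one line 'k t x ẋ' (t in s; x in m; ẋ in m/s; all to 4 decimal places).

1 0.5860 -0.0797 -0.1822
2 1.1240 -0.6067 -2.3656

phase 1: p=-0.0257, T=0.586, ωT=2.132161, cosh=4.275826, sinh=4.157245; start (x,ẋ)=(-0.048600, 0.038400) → end (x,ẋ)=(-0.079742, -0.182197)
phase 2: p=0.0555, T=0.538, ωT=1.957513, cosh=3.611451, sinh=3.470242; start (x,ẋ)=(-0.079742, -0.182197) → end (x,ẋ)=(-0.606690, -2.365621)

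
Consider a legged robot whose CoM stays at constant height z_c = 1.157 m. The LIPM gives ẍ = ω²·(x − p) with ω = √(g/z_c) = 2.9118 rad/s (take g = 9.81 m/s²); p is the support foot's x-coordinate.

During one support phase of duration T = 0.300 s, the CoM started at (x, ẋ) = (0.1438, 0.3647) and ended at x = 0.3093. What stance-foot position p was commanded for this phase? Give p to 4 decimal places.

ωT = 2.9118·0.300 = 0.873540; cosh(ωT) = 1.406423, sinh(ωT) = 0.988952
x(T) = p + (x₀−p)·cosh(ωT) + (ẋ₀/ω)·sinh(ωT) ⇒ p·(1 − cosh) = x(T) − x₀·cosh − (ẋ₀/ω)·sinh
numerator   = 0.3093 − (0.1438)·1.406423 − (0.3647/2.9118)·0.988952 = -0.016809
denominator = 1 − 1.406423 = -0.406423
p = -0.016809 / -0.406423 = 0.0414

p = 0.0414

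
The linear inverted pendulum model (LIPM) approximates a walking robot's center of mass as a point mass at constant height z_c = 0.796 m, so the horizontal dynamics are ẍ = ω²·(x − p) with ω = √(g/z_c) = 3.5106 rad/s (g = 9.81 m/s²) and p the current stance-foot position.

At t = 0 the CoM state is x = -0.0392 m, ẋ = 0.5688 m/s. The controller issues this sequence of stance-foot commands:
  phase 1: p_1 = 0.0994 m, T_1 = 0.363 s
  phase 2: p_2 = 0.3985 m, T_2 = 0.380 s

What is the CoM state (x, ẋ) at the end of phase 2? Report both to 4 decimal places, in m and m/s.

x = -0.0607, ẋ = -1.2577

phase 1: p=0.0994, T=0.363, ωT=1.274348, cosh=1.927991, sinh=1.648377; start (x,ẋ)=(-0.039200, 0.568800) → end (x,ẋ)=(0.099257, 0.294591)
phase 2: p=0.3985, T=0.380, ωT=1.334028, cosh=2.029859, sinh=1.766445; start (x,ẋ)=(0.099257, 0.294591) → end (x,ẋ)=(-0.060691, -1.257714)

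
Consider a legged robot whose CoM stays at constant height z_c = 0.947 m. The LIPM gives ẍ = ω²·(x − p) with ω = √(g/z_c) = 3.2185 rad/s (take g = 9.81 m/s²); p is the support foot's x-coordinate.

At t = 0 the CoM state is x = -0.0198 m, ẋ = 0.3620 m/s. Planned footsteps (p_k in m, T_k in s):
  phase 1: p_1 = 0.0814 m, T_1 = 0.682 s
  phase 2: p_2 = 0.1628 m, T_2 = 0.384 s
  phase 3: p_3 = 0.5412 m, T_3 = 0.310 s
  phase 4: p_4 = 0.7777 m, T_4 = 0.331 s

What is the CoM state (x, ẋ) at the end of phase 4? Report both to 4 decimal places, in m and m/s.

phase 1: p=0.0814, T=0.682, ωT=2.195017, cosh=4.545755, sinh=4.434399; start (x,ẋ)=(-0.019800, 0.362000) → end (x,ẋ)=(0.120127, 0.201226)
phase 2: p=0.1628, T=0.384, ωT=1.235904, cosh=1.866030, sinh=1.575458; start (x,ẋ)=(0.120127, 0.201226) → end (x,ẋ)=(0.181672, 0.159117)
phase 3: p=0.5412, T=0.310, ωT=0.997735, cosh=1.540423, sinh=1.171709; start (x,ẋ)=(0.181672, 0.159117) → end (x,ẋ)=(0.045302, -1.110725)
phase 4: p=0.7777, T=0.331, ωT=1.065324, cosh=1.623197, sinh=1.278581; start (x,ẋ)=(0.045302, -1.110725) → end (x,ẋ)=(-0.852372, -4.816825)

x = -0.8524, ẋ = -4.8168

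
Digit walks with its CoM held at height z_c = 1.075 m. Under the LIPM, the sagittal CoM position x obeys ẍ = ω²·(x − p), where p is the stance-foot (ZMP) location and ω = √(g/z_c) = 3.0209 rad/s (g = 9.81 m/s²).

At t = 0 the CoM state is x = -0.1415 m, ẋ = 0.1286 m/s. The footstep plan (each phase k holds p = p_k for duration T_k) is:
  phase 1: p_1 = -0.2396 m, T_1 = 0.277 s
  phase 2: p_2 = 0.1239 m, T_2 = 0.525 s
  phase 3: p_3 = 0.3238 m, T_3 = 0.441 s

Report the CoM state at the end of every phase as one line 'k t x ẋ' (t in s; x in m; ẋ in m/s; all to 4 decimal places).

phase 1: p=-0.2396, T=0.277, ωT=0.836789, cosh=1.371020, sinh=0.937921; start (x,ẋ)=(-0.141500, 0.128600) → end (x,ẋ)=(-0.065176, 0.454267)
phase 2: p=0.1239, T=0.525, ωT=1.585973, cosh=2.544394, sinh=2.339645; start (x,ẋ)=(-0.065176, 0.454267) → end (x,ẋ)=(-0.005359, -0.180521)
phase 3: p=0.3238, T=0.441, ωT=1.332217, cosh=2.026663, sinh=1.762772; start (x,ẋ)=(-0.005359, -0.180521) → end (x,ẋ)=(-0.448634, -2.118682)

1 0.2770 -0.0652 0.4543
2 0.8020 -0.0054 -0.1805
3 1.2430 -0.4486 -2.1187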